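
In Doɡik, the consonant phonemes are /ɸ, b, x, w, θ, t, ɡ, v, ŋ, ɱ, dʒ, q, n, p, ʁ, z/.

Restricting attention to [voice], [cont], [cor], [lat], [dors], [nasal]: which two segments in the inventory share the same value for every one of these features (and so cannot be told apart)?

/ʁ/ (voiced uvular fricative) and /w/ (labial-velar glide) are both [+voice], [+continuant], [−coronal], [−lateral], [+dorsal], [−nasal], so none of the listed features separates them. (They do differ in [labial], [round] and [high], which are not among the given features.) Every other pair in the inventory differs on at least one listed feature.

ʁ, w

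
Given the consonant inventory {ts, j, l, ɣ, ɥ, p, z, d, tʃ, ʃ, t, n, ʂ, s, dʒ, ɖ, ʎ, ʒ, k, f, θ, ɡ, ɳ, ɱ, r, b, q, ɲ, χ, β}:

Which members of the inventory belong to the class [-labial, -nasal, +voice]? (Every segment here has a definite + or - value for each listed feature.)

j, l, ɣ, z, d, dʒ, ɖ, ʎ, ʒ, ɡ, r

Checking each segment against [-labial], [-nasal], [+voice]: /j/ (palatal glide), /l/ (alveolar lateral approximant), /ɣ/ (voiced velar fricative), /z/ (voiced alveolar fricative), /d/ (voiced alveolar stop), /dʒ/ (voiced postalveolar affricate), among others, satisfy every feature; every other segment in the inventory fails at least one.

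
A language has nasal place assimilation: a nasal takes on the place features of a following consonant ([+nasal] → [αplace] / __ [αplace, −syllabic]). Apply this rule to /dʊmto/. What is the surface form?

[dʊnto]

The only nasal preceding a consonant is /m/ before /t/. /t/ is [+coronal], so /m/ → /n/, giving [dʊnto].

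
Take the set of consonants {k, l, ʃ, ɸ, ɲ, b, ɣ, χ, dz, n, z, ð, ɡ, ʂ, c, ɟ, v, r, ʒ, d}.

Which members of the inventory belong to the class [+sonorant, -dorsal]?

Checking each segment against [+sonorant], [-dorsal]: /l/ (alveolar lateral approximant), /n/ (alveolar nasal), /r/ (alveolar trill) satisfy every feature; every other segment in the inventory fails at least one.

l, n, r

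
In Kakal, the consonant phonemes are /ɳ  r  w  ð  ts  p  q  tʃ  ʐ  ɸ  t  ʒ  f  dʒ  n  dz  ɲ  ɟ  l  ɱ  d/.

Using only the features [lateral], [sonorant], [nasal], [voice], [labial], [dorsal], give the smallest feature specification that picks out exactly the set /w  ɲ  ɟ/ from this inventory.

Every target segment is [+voice], [+dorsal]; each remaining inventory member fails at least one of these. Each conjunct is needed — [+dorsal] alone would also admit /q/; [+voice] alone would also admit /ɳ, r, ð, ʐ, …/ — and no other single listed feature has exactly this extension, so two is the minimum.

[+voice, +dorsal]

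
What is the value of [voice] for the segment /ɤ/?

[+voice]

/ɤ/ is the mid back unrounded tense vowel, hence [+voice].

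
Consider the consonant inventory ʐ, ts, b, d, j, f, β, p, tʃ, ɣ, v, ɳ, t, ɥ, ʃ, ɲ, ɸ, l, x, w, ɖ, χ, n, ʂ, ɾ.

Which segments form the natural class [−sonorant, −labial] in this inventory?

Checking each segment against [−sonorant], [−labial]: /ʐ/ (voiced retroflex fricative), /ts/ (voiceless alveolar affricate), /d/ (voiced alveolar stop), /tʃ/ (voiceless postalveolar affricate), /ɣ/ (voiced velar fricative), /t/ (voiceless alveolar stop), among others, satisfy every feature; every other segment in the inventory fails at least one.

ʐ, ts, d, tʃ, ɣ, t, ʃ, x, ɖ, χ, ʂ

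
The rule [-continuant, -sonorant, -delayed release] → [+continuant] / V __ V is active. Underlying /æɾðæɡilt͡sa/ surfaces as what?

[æɾðæɣilt͡sa]

The only segment in the rule's environment that also matches [-continuant, -sonorant, -delayed release] is /ɡ/. Applying [+continuant] turns the voiced velar stop into /ɣ/ (voiced velar fricative), giving [æɾðæɣilt͡sa].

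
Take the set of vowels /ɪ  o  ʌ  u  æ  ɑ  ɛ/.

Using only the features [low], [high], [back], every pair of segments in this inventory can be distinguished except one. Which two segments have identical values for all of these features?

o, ʌ

Both /o/ and /ʌ/ are [−low], [−high], [+back]. Since the list omits [labial], [round] and [tense] — which do distinguish the mid back rounded tense vowel from the mid back unrounded lax vowel — this pair collapses; all other pairs remain distinct.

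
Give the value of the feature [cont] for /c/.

/c/ is the voiceless palatal stop, hence [−continuant].

[−continuant]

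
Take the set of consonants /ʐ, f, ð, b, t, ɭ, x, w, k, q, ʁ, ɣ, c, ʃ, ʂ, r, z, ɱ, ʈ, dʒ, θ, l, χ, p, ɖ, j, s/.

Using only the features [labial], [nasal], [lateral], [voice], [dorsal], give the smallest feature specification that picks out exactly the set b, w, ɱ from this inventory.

/b, w, ɱ/ are all [+voice], [+labial], and no other segment in the inventory matches both values. Dropping any one of them over-generates: [+labial] alone would also admit /f, p/; [+voice] alone would also admit /ʐ, ð, ɭ, ʁ, …/. No other single listed feature picks out exactly this set either, so fewer than two features will not do.

[+voice, +labial]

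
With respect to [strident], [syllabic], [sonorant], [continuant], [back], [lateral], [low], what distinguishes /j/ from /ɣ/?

[sonorant], [back]

The two segments share [-strident], [-syllabic], [+continuant], [-lateral], [-low]. The only features from the list on which they differ: /j/ is [+sonorant] while /ɣ/ is [-sonorant]; /j/ is [-back] while /ɣ/ is [+back].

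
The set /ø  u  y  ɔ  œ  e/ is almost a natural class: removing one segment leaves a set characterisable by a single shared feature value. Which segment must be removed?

The remaining segments after removing /e/ share [+round]; /e/ (mid front unrounded tense vowel) is [-round]. For every other candidate removal, the leftover set fails to share any single feature value that the removed segment lacks.

e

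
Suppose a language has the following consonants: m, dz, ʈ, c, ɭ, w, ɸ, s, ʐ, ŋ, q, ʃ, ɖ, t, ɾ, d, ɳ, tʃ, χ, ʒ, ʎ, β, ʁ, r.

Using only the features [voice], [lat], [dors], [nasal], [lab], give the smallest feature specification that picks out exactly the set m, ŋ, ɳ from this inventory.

The target set is precisely the extension of [+nasal] in this inventory.

[+nasal]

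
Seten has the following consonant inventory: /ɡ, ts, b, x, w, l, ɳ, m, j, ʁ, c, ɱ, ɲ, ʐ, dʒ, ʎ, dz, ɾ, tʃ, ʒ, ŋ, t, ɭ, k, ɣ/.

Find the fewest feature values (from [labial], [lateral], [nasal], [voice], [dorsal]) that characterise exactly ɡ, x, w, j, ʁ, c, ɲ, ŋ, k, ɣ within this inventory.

[−lateral, +dorsal]

Every target segment is [−lateral], [+dorsal]; each remaining inventory member fails at least one of these. Each conjunct is needed — [+dorsal] alone would also admit /ʎ/; [−lateral] alone would also admit /ts, b, ɳ, m, …/ — and no other single listed feature has exactly this extension, so two is the minimum.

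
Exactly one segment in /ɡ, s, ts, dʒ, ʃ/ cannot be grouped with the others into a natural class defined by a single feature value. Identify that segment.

[strident] (equivalently [coronal], [dorsal]) groups all but one: /ʃ, ts, s, dʒ/ share [+strident] while /ɡ/ (voiced velar stop) alone is [−strident]. Removing any other segment would not leave a single-feature class that excludes it.

ɡ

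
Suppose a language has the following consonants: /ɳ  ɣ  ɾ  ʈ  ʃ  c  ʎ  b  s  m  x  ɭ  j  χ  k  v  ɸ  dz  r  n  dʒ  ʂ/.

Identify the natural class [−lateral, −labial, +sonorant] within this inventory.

Checking each segment against [−lateral], [−labial], [+sonorant]: /ɳ/ (retroflex nasal), /ɾ/ (alveolar tap), /j/ (palatal glide), /r/ (alveolar trill), /n/ (alveolar nasal) satisfy every feature; every other segment in the inventory fails at least one.

ɳ, ɾ, j, r, n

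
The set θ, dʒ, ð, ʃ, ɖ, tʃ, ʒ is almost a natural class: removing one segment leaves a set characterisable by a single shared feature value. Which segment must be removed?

ɖ

/tʃ, ð, dʒ, θ, ʃ, ʒ/ are all [+distributed], but /ɖ/ (voiced retroflex stop) is [−distributed]. No other single segment can be removed to leave a set sharing one feature value that the removed segment lacks, so /ɖ/ is the odd one out.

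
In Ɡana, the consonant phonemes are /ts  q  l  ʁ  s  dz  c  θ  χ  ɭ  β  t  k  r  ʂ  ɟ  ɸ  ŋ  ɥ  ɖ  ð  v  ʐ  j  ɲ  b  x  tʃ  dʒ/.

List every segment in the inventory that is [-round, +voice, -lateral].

First, the [-round] segments are /ts, q, l, ʁ, s, dz, c, θ, χ, ɭ, β, t, k, r, ʂ, ɟ, ɸ, ŋ, ɖ, ð, v, ʐ, j, ɲ, b, x, tʃ, dʒ/.
Of those, [+voice] gives /l, ʁ, dz, ɭ, β, r, ɟ, ŋ, ɖ, ð, v, ʐ, j, ɲ, b, dʒ/.
Among these, [-lateral] leaves /ʁ, dz, β, r, ɟ, ŋ, ɖ, ð, v, ʐ, j, ɲ, b, dʒ/.

ʁ, dz, β, r, ɟ, ŋ, ɖ, ð, v, ʐ, j, ɲ, b, dʒ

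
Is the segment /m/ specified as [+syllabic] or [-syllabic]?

[-syllabic]

/m/ is the bilabial nasal. The feature [syllabic] marks segments able to form a syllable nucleus; /m/ lacks this property, so it is [-syllabic].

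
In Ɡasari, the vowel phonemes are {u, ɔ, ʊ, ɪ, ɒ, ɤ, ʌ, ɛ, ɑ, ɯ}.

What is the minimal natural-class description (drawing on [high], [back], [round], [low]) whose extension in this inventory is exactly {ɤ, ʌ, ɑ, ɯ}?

The class [+back], [−round] has exactly /ɤ, ʌ, ɑ, ɯ/ as its extension in this inventory. No smaller conjunction from the listed features achieves this: [−round] alone would also admit /ɪ, ɛ/; [+back] alone would also admit /u, ɔ, ʊ, ɒ/; and checking the remaining single features turns up none with this extension.

[+back, −round]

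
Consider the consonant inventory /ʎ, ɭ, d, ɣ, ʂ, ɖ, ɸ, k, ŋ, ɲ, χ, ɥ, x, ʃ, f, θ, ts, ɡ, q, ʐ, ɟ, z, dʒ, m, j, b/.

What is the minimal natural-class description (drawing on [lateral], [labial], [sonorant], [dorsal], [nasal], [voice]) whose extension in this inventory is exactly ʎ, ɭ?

Every target segment is [+lateral] and no other inventory member is, so one feature is enough.

[+lateral]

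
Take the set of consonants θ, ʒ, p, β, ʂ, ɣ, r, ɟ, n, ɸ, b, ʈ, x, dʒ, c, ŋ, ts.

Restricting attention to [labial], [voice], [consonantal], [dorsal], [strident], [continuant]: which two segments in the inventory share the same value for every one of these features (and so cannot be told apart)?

ɟ, ŋ

/ɟ/ (voiced palatal stop) and /ŋ/ (velar nasal) are both [−labial], [+voice], [+consonantal], [+dorsal], [−strident], [−continuant], so none of the listed features separates them. (They do differ in [sonorant], [nasal] and [back], which are not among the given features.) Every other pair in the inventory differs on at least one listed feature.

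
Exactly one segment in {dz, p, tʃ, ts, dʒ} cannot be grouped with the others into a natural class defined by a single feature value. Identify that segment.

p

The remaining segments after removing /p/ share [+delayed release]; /p/ (voiceless bilabial stop) is [−delayed release]. For every other candidate removal, the leftover set fails to share any single feature value that the removed segment lacks.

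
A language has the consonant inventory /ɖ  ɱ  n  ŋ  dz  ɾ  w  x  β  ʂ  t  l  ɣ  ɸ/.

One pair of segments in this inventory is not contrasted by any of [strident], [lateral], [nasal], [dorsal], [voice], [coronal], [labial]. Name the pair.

On the given features, /ɖ/ and /ɾ/ have an identical profile: [−strident], [−lateral], [−nasal], [−dorsal], [+voice], [+coronal], [−labial]. No other two segments in the inventory coincide on all 7 features. (They do differ in [sonorant] and [anterior], which are not among the given features.)

ɖ, ɾ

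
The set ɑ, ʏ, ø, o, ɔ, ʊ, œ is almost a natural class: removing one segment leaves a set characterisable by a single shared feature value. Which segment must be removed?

ɑ

The remaining segments after removing /ɑ/ share [+round]; /ɑ/ (low back unrounded vowel) is [−round]. For every other candidate removal, the leftover set fails to share any single feature value that the removed segment lacks.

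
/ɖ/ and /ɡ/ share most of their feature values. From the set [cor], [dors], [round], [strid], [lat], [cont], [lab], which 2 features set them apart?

/ɖ/ (voiced retroflex stop) and /ɡ/ (voiced velar stop) agree on [−round], [−strident], [−lateral], [−continuant], [−labial]. They differ on [coronal] (/ɖ/ [+], /ɡ/ [−]), [dorsal] (/ɖ/ [−], /ɡ/ [+]).

[coronal], [dorsal]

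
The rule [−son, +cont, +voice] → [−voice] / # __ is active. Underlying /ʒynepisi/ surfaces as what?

[ʃynepisi]

/ʒ/ satisfies [−son, +cont, +voice] and sits in # __. The [−voice] counterpart of the voiced postalveolar fricative is /ʃ/. Other segments in /ʒynepisi/ either fail the structural description or are not in the environment, so the surface form is [ʃynepisi].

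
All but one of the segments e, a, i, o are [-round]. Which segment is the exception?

/o/ is the mid back rounded tense vowel, which is [+round]; the rest — /a, i, e/ — are [-round].

o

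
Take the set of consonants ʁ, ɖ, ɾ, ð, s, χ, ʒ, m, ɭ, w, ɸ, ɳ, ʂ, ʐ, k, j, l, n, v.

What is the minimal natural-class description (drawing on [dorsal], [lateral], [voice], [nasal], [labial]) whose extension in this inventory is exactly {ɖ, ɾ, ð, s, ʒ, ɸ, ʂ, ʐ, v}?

/ɖ, ɾ, ð, s, ʒ, ɸ, ʂ, ʐ, v/ are all [−nasal], [−lateral], [−dorsal], and no other segment in the inventory matches all three values. Dropping any one of them over-generates: [−lateral, −dorsal] alone would also admit /m, ɳ, n/; [−nasal, −dorsal] alone would also admit /ɭ, l/; [−nasal, −lateral] alone would also admit /ʁ, χ, w, k, …/. No other combination of two listed features picks out exactly this set either, so fewer than three features will not do.

[−nasal, −lateral, −dorsal]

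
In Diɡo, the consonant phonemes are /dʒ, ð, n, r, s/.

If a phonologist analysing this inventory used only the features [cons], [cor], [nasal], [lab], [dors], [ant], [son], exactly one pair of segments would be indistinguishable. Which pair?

On the given features, /ð/ and /s/ have an identical profile: [+consonantal], [+coronal], [-nasal], [-labial], [-dorsal], [+anterior], [-sonorant]. No other two segments in the inventory coincide on all 7 features. (They do differ in [voice], [strident] and [distributed], which are not among the given features.)

ð, s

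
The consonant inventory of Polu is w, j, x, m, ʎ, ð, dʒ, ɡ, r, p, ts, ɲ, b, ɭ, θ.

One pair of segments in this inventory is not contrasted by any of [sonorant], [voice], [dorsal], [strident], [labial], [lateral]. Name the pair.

/ɲ/ (palatal nasal) and /j/ (palatal glide) are both [+sonorant], [+voice], [+dorsal], [-strident], [-labial], [-lateral], so none of the listed features separates them. (They do differ in [nasal] and [continuant], which are not among the given features.) Every other pair in the inventory differs on at least one listed feature.

ɲ, j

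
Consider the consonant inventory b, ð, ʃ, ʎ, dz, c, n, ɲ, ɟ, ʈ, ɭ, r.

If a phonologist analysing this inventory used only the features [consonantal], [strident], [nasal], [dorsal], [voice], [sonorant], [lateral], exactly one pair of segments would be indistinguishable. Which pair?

/ð/ (voiced dental fricative) and /b/ (voiced bilabial stop) are both [+consonantal], [-strident], [-nasal], [-dorsal], [+voice], [-sonorant], [-lateral], so none of the listed features separates them. (They do differ in [continuant], [labial] and [coronal], which are not among the given features.) Every other pair in the inventory differs on at least one listed feature.

ð, b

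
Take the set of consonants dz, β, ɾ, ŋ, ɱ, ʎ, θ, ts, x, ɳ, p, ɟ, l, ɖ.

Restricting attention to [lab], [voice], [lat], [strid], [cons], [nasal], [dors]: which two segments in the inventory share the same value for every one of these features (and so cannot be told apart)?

On the given features, /ɾ/ and /ɖ/ have an identical profile: [−labial], [+voice], [−lateral], [−strident], [+consonantal], [−nasal], [−dorsal]. No other two segments in the inventory coincide on all 7 features. (They do differ in [sonorant] and [anterior], which are not among the given features.)

ɾ, ɖ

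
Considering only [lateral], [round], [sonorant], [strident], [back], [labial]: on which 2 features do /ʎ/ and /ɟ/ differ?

The two segments share [-round], [-strident], [-back], [-labial]. The only features from the list on which they differ: /ʎ/ is [+sonorant] while /ɟ/ is [-sonorant]; /ʎ/ is [+lateral] while /ɟ/ is [-lateral].

[sonorant], [lateral]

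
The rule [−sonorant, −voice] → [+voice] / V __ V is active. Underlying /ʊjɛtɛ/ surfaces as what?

[ʊjɛdɛ]

/t/ satisfies [−sonorant, −voice] and sits in V __ V. The [+voice] counterpart of the voiceless alveolar stop is /d/. Other segments in /ʊjɛtɛ/ either fail the structural description or are not in the environment, so the surface form is [ʊjɛdɛ].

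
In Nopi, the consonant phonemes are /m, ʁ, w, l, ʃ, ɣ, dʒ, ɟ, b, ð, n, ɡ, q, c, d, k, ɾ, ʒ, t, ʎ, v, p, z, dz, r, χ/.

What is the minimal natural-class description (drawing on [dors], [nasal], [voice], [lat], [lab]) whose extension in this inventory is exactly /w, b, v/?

[+voice, −nasal, +lab]

Every target segment is [+voice], [−nasal], [+labial]; each remaining inventory member fails at least one of these. Each conjunct is needed — [−nasal, +labial] alone would also admit /p/; [+voice, +labial] alone would also admit /m/; [+voice, −nasal] alone would also admit /ʁ, l, ɣ, dʒ, …/ — and no other combination of two listed features has exactly this extension, so three is the minimum.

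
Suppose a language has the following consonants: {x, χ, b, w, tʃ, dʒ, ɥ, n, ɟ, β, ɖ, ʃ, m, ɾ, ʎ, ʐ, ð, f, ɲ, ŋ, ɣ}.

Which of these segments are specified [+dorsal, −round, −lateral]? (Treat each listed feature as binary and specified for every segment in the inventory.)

First, the [+dorsal] segments are /x, χ, w, ɥ, ɟ, ʎ, ɲ, ŋ, ɣ/.
Among these, [−round] gives /x, χ, ɟ, ʎ, ɲ, ŋ, ɣ/.
Among these, [−lateral] leaves /x, χ, ɟ, ɲ, ŋ, ɣ/.

x, χ, ɟ, ɲ, ŋ, ɣ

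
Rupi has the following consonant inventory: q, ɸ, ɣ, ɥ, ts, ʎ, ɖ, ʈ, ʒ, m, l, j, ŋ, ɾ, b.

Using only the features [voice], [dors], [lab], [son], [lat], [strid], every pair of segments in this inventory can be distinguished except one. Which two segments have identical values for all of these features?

ŋ, j

Both /ŋ/ and /j/ are [+voice], [+dorsal], [−labial], [+sonorant], [−lateral], [−strident]. Since the list omits [nasal], [continuant] and [back] — which do distinguish the velar nasal from the palatal glide — this pair collapses; all other pairs remain distinct.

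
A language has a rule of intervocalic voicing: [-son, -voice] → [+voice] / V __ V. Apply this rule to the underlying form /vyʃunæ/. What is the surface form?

[vyʒunæ]

The only segment in the rule's environment that also matches [-son, -voice] is /ʃ/. Applying [+voice] turns the voiceless postalveolar fricative into /ʒ/ (voiced postalveolar fricative), giving [vyʒunæ].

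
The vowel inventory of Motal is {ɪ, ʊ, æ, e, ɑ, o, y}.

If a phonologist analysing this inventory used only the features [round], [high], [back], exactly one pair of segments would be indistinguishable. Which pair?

e, æ

/e/ (mid front unrounded tense vowel) and /æ/ (low front unrounded vowel) are both [−round], [−high], [−back], so none of the listed features separates them. (They do differ in [low], which is not among the given features.) Every other pair in the inventory differs on at least one listed feature.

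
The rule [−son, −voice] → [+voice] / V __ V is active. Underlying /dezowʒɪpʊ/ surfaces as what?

Only /p/ occurs between two vowels (/ɪ/ __ /ʊ/) and matches the structural description. It is a voiceless bilabial stop, so [−son, −voice] holds; changing it to [+voice] with all other features held fixed yields /b/ (voiced bilabial stop). No other segment meets both the structural description and the environment, so the output is [dezowʒɪbʊ].

[dezowʒɪbʊ]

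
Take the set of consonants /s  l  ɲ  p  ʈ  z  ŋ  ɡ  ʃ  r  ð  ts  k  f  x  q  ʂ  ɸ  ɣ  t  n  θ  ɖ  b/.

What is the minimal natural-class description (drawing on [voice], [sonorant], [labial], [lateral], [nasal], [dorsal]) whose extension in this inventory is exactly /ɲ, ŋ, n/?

[+nasal]

Every target segment is [+nasal] and no other inventory member is, so one feature is enough.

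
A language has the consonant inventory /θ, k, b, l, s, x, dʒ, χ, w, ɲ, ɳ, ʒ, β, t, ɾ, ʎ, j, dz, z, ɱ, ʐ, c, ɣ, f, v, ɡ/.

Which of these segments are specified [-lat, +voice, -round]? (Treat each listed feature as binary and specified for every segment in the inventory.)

Checking each segment against [-lateral], [+voice], [-round]: /b/ (voiced bilabial stop), /dʒ/ (voiced postalveolar affricate), /ɲ/ (palatal nasal), /ɳ/ (retroflex nasal), /ʒ/ (voiced postalveolar fricative), /β/ (voiced bilabial fricative), among others, satisfy every feature; every other segment in the inventory fails at least one.

b, dʒ, ɲ, ɳ, ʒ, β, ɾ, j, dz, z, ɱ, ʐ, ɣ, v, ɡ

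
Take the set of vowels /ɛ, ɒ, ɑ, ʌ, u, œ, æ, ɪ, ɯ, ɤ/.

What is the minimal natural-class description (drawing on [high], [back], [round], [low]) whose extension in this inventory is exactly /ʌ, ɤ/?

[−high, −low, +back]

The class [−high], [−low], [+back] has exactly /ʌ, ɤ/ as its extension in this inventory. No smaller conjunction from the listed features achieves this: [−low, +back] alone would also admit /u, ɯ/; [−high, +back] alone would also admit /ɒ, ɑ/; [−high, −low] alone would also admit /ɛ, œ/; and checking the remaining two-feature bundles turns up none with this extension.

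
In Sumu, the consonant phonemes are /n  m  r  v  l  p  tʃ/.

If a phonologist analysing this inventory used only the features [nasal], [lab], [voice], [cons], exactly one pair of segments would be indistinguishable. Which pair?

/r/ (alveolar trill) and /l/ (alveolar lateral approximant) are both [−nasal], [−labial], [+voice], [+consonantal], so none of the listed features separates them. (They do differ in [lateral], which is not among the given features.) Every other pair in the inventory differs on at least one listed feature.

r, l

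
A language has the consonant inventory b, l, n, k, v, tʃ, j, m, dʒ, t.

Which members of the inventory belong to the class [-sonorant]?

The [-sonorant] segments here are /b, k, v, tʃ, dʒ, t/; the remaining /l, n, j, m/ are [+sonorant].

b, k, v, tʃ, dʒ, t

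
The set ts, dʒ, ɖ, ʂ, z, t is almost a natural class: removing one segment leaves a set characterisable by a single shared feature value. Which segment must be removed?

dʒ

The remaining segments after removing /dʒ/ share [−distributed]; /dʒ/ (voiced postalveolar affricate) is [+distributed]. For every other candidate removal, the leftover set fails to share any single feature value that the removed segment lacks.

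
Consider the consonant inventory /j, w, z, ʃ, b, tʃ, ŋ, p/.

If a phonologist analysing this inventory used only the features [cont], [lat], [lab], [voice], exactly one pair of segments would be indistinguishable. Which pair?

Both /z/ and /j/ are [+continuant], [-lateral], [-labial], [+voice]. Since the list omits [sonorant], [strident] and [dorsal] — which do distinguish the voiced alveolar fricative from the palatal glide — this pair collapses; all other pairs remain distinct.

z, j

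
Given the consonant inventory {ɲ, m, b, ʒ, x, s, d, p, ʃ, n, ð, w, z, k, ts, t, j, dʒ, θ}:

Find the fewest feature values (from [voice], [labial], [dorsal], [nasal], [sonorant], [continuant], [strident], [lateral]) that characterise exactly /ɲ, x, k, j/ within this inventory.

The class [-labial], [+dorsal] has exactly /ɲ, x, k, j/ as its extension in this inventory. No smaller conjunction from the listed features achieves this: [+dorsal] alone would also admit /w/; [-labial] alone would also admit /ʒ, s, d, ʃ, …/; and checking the remaining single features turns up none with this extension.

[-labial, +dorsal]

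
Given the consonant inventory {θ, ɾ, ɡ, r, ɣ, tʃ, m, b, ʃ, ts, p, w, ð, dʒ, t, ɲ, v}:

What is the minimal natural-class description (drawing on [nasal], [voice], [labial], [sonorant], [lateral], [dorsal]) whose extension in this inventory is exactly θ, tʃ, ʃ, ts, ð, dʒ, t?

[−sonorant, −labial, −dorsal]

/θ, tʃ, ʃ, ts, ð, dʒ, t/ are all [−sonorant], [−labial], [−dorsal], and no other segment in the inventory matches all three values. Dropping any one of them over-generates: [−labial, −dorsal] alone would also admit /ɾ, r/; [−sonorant, −dorsal] alone would also admit /b, p, v/; [−sonorant, −labial] alone would also admit /ɡ, ɣ/. No other combination of two listed features picks out exactly this set either, so fewer than three features will not do.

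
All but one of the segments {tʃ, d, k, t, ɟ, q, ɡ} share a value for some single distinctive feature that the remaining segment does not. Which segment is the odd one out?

The remaining segments after removing /tʃ/ share [-delayed release]; /tʃ/ (voiceless postalveolar affricate) is [+delayed release]. For every other candidate removal, the leftover set fails to share any single feature value that the removed segment lacks.

tʃ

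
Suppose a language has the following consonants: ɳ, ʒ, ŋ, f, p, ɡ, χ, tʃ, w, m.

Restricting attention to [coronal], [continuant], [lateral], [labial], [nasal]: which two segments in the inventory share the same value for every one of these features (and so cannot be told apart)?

f, w

On the given features, /f/ and /w/ have an identical profile: [−coronal], [+continuant], [−lateral], [+labial], [−nasal]. No other two segments in the inventory coincide on all 5 features. (They do differ in [sonorant], [voice], [round] and [dorsal], which are not among the given features.)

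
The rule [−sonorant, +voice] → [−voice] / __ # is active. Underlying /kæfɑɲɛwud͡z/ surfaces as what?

[kæfɑɲɛwut͡s]

The only segment in the rule's environment that also matches [−sonorant, +voice] is /d͡z/. Applying [−voice] turns the voiced alveolar affricate into /t͡s/ (voiceless alveolar affricate), giving [kæfɑɲɛwut͡s].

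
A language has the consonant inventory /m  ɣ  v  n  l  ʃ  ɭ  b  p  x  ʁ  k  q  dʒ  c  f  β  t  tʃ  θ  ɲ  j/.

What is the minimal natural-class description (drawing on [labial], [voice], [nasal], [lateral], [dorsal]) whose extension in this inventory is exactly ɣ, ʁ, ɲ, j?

/ɣ, ʁ, ɲ, j/ are all [+voice], [+dorsal], and no other segment in the inventory matches both values. Dropping any one of them over-generates: [+dorsal] alone would also admit /x, k, q, c/; [+voice] alone would also admit /m, v, n, l, …/. No other single listed feature picks out exactly this set either, so fewer than two features will not do.

[+voice, +dorsal]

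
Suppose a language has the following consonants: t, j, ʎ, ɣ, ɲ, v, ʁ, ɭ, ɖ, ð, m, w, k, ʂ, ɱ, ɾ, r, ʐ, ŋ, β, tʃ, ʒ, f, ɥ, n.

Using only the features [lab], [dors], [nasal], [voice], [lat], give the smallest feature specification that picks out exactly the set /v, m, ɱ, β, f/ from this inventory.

The class [+labial], [−dorsal] has exactly /v, m, ɱ, β, f/ as its extension in this inventory. No smaller conjunction from the listed features achieves this: [−dorsal] alone would also admit /t, ɭ, ɖ, ð, …/; [+labial] alone would also admit /w, ɥ/; and checking the remaining single features turns up none with this extension.

[+lab, −dors]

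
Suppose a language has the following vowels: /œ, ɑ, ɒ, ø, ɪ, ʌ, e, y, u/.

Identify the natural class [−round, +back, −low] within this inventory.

Eliminate segments failing any feature: /œ, ɒ, ø, y, u/ are [+round]; /ɑ/ is [+low]; /ɪ, e/ are [−back]. The remaining /ʌ/ satisfy [−round], [+back], [−low].

ʌ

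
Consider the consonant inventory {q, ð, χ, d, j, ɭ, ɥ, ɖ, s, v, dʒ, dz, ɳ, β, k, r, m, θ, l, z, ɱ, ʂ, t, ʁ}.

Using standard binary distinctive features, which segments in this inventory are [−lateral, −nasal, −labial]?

q, ð, χ, d, j, ɖ, s, dʒ, dz, k, r, θ, z, ʂ, t, ʁ

Checking each segment against [−lateral], [−nasal], [−labial]: /q/ (voiceless uvular stop), /ð/ (voiced dental fricative), /χ/ (voiceless uvular fricative), /d/ (voiced alveolar stop), /j/ (palatal glide), /ɖ/ (voiced retroflex stop), among others, satisfy every feature; every other segment in the inventory fails at least one.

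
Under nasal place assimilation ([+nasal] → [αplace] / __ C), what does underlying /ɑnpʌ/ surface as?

In /ɑnpʌ/, the nasal /n/ precedes /p/, which is [+labial]. The nasal assimilates in place, becoming the [+labial] nasal /m/. The surface form is [ɑmpʌ].

[ɑmpʌ]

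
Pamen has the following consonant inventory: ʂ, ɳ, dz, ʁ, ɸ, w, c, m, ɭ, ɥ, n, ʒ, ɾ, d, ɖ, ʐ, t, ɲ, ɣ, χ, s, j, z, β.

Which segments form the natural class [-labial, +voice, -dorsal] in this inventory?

Checking each segment against [-labial], [+voice], [-dorsal]: /ɳ/ (retroflex nasal), /dz/ (voiced alveolar affricate), /ɭ/ (retroflex lateral approximant), /n/ (alveolar nasal), /ʒ/ (voiced postalveolar fricative), /ɾ/ (alveolar tap), among others, satisfy every feature; every other segment in the inventory fails at least one.

ɳ, dz, ɭ, n, ʒ, ɾ, d, ɖ, ʐ, z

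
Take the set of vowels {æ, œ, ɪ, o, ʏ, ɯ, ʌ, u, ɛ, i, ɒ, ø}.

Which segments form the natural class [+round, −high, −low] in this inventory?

Checking each segment against [+round], [−high], [−low]: /œ/ (mid front rounded lax vowel), /o/ (mid back rounded tense vowel), /ø/ (mid front rounded tense vowel) satisfy every feature; every other segment in the inventory fails at least one.

œ, o, ø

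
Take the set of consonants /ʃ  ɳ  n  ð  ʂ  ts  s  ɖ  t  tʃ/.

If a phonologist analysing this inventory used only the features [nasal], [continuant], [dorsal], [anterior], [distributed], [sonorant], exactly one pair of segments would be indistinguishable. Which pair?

/ts/ (voiceless alveolar affricate) and /t/ (voiceless alveolar stop) are both [−nasal], [−continuant], [−dorsal], [+anterior], [−distributed], [−sonorant], so none of the listed features separates them. (They do differ in [strident] and [delayed release], which are not among the given features.) Every other pair in the inventory differs on at least one listed feature.

ts, t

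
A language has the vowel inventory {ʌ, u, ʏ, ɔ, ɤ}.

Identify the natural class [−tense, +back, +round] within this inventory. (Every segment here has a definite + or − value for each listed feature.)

Eliminate segments failing any feature: /ʌ/ is [−round]; /u, ɤ/ are [+tense]; /ʏ/ is [−back]. The remaining /ɔ/ satisfy [−tense], [+back], [+round].

ɔ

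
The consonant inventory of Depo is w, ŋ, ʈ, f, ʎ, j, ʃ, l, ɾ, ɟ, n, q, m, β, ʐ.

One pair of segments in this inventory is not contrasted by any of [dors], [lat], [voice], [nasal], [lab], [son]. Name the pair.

On the given features, /ʈ/ and /ʃ/ have an identical profile: [-dorsal], [-lateral], [-voice], [-nasal], [-labial], [-sonorant]. No other two segments in the inventory coincide on all 6 features. (They do differ in [continuant], [strident] and [distributed], which are not among the given features.)

ʈ, ʃ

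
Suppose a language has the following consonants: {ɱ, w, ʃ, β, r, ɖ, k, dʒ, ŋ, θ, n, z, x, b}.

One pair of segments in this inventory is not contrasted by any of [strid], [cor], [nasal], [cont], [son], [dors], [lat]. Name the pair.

Both /z/ and /ʃ/ are [+strident], [+coronal], [-nasal], [+continuant], [-sonorant], [-dorsal], [-lateral]. Since the list omits [voice], [anterior] and [distributed] — which do distinguish the voiced alveolar fricative from the voiceless postalveolar fricative — this pair collapses; all other pairs remain distinct.

z, ʃ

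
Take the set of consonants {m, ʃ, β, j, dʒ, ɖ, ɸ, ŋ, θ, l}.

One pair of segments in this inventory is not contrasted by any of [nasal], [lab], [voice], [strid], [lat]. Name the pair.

Both /j/ and /ɖ/ are [−nasal], [−labial], [+voice], [−strident], [−lateral]. Since the list omits [sonorant], [continuant] and [dorsal] — which do distinguish the palatal glide from the voiced retroflex stop — this pair collapses; all other pairs remain distinct.

j, ɖ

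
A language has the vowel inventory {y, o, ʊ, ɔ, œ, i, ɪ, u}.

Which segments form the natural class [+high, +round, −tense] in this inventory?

Checking each segment against [+high], [+round], [−tense]: /ʊ/ (high back rounded lax vowel) satisfies every feature; every other segment in the inventory fails at least one.

ʊ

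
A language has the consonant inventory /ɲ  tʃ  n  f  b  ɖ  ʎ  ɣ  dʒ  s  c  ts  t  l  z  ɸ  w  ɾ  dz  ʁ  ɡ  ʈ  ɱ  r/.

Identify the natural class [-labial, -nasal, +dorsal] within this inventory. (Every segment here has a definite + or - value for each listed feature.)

ʎ, ɣ, c, ʁ, ɡ

Checking each segment against [-labial], [-nasal], [+dorsal]: /ʎ/ (palatal lateral approximant), /ɣ/ (voiced velar fricative), /c/ (voiceless palatal stop), /ʁ/ (voiced uvular fricative), /ɡ/ (voiced velar stop) satisfy every feature; every other segment in the inventory fails at least one.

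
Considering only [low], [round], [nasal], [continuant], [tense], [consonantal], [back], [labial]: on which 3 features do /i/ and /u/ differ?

[labial], [round], [back]

/i/ is the high front unrounded tense vowel and /u/ is the high back rounded tense vowel. Both are [−low], [−nasal], [+continuant], [+tense], [−consonantal]. /i/ is [−labial] while /u/ is [+labial]; /i/ is [−round] while /u/ is [+round]; /i/ is [−back] while /u/ is [+back], so the distinguishing features are [labial], [round], [back].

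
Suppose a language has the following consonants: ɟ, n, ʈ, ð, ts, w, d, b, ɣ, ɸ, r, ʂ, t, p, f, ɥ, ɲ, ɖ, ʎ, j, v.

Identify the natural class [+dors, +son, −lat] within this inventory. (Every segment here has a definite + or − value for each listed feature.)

w, ɥ, ɲ, j

Among the inventory, the [+dorsal] segments are /ɟ, w, ɣ, ɥ, ɲ, ʎ, j/.
Among these, [+sonorant] gives /w, ɥ, ɲ, ʎ, j/.
Then [−lateral] leaves /w, ɥ, ɲ, j/.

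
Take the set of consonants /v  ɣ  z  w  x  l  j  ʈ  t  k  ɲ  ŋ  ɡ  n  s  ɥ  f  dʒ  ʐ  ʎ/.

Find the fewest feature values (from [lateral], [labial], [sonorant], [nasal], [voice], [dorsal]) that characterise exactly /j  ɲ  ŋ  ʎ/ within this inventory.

Every target segment is [+sonorant], [−labial], [+dorsal]; each remaining inventory member fails at least one of these. Each conjunct is needed — [−labial, +dorsal] alone would also admit /ɣ, x, k, ɡ/; [+sonorant, +dorsal] alone would also admit /w, ɥ/; [+sonorant, −labial] alone would also admit /l, n/ — and no other combination of two listed features has exactly this extension, so three is the minimum.

[+sonorant, −labial, +dorsal]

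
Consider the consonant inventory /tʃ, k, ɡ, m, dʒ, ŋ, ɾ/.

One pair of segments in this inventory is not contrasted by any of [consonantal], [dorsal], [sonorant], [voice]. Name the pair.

On the given features, /ɾ/ and /m/ have an identical profile: [+consonantal], [−dorsal], [+sonorant], [+voice]. No other two segments in the inventory coincide on all 4 features. (They do differ in [nasal], [labial] and [coronal], which are not among the given features.)

ɾ, m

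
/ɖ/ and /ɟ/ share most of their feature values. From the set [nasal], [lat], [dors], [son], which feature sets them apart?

/ɖ/ is the voiced retroflex stop and /ɟ/ is the voiced palatal stop. Both are [-nasal], [-lateral], [-sonorant]. /ɖ/ is [-dorsal] while /ɟ/ is [+dorsal], so the distinguishing feature is [dorsal].

[dorsal]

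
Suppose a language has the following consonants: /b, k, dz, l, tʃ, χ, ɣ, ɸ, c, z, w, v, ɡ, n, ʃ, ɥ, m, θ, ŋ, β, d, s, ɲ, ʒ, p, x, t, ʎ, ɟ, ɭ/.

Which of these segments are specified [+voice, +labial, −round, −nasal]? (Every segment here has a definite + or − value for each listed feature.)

The [+voice] segments are /b, dz, l, ɣ, z, w, v, ɡ, n, ɥ, m, ŋ, β, d, ɲ, ʒ, ʎ, ɟ, ɭ/.
Intersecting with [+labial] gives /b, w, v, ɥ, m, β/.
Intersecting with [−round] gives /b, v, m, β/.
Intersecting with [−nasal] leaves /b, v, β/.

b, v, β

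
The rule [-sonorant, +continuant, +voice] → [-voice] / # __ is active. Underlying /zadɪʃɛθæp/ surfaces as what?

[sadɪʃɛθæp]

/z/ satisfies [-sonorant, +continuant, +voice] and sits in # __. The [-voice] counterpart of the voiced alveolar fricative is /s/. Other segments in /zadɪʃɛθæp/ either fail the structural description or are not in the environment, so the surface form is [sadɪʃɛθæp].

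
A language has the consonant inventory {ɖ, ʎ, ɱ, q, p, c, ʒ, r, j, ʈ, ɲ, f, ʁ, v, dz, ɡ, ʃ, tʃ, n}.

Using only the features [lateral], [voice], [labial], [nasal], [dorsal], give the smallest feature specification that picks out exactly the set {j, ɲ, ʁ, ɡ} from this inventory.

[+voice, -lateral, +dorsal]

/j, ɲ, ʁ, ɡ/ are all [+voice], [-lateral], [+dorsal], and no other segment in the inventory matches all three values. Dropping any one of them over-generates: [-lateral, +dorsal] alone would also admit /q, c/; [+voice, +dorsal] alone would also admit /ʎ/; [+voice, -lateral] alone would also admit /ɖ, ɱ, ʒ, r, …/. No other combination of two listed features picks out exactly this set either, so fewer than three features will not do.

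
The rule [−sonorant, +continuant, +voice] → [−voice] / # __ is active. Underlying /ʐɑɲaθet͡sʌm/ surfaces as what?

[ʂɑɲaθet͡sʌm]

The only segment in the rule's environment that also matches [−sonorant, +continuant, +voice] is /ʐ/. Applying [−voice] turns the voiced retroflex fricative into /ʂ/ (voiceless retroflex fricative), giving [ʂɑɲaθet͡sʌm].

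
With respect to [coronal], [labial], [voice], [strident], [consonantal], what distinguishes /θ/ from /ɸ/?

/θ/ is the voiceless dental fricative and /ɸ/ is the voiceless bilabial fricative. Both are [-voice], [-strident], [+consonantal]. /θ/ is [-labial] while /ɸ/ is [+labial]; /θ/ is [+coronal] while /ɸ/ is [-coronal], so the distinguishing features are [labial], [coronal].

[labial], [coronal]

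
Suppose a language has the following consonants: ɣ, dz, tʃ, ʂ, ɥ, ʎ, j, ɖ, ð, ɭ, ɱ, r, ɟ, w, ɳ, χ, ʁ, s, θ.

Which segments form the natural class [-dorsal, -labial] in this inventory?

dz, tʃ, ʂ, ɖ, ð, ɭ, r, ɳ, s, θ

Checking each segment against [-dorsal], [-labial]: /dz/ (voiced alveolar affricate), /tʃ/ (voiceless postalveolar affricate), /ʂ/ (voiceless retroflex fricative), /ɖ/ (voiced retroflex stop), /ð/ (voiced dental fricative), /ɭ/ (retroflex lateral approximant), among others, satisfy every feature; every other segment in the inventory fails at least one.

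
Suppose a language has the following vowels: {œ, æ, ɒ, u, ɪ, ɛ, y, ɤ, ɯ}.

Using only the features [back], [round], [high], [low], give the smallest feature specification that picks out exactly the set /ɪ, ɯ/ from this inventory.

The class [+high], [-round] has exactly /ɪ, ɯ/ as its extension in this inventory. No smaller conjunction from the listed features achieves this: [-round] alone would also admit /æ, ɛ, ɤ/; [+high] alone would also admit /u, y/; and checking the remaining single features turns up none with this extension.

[+high, -round]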